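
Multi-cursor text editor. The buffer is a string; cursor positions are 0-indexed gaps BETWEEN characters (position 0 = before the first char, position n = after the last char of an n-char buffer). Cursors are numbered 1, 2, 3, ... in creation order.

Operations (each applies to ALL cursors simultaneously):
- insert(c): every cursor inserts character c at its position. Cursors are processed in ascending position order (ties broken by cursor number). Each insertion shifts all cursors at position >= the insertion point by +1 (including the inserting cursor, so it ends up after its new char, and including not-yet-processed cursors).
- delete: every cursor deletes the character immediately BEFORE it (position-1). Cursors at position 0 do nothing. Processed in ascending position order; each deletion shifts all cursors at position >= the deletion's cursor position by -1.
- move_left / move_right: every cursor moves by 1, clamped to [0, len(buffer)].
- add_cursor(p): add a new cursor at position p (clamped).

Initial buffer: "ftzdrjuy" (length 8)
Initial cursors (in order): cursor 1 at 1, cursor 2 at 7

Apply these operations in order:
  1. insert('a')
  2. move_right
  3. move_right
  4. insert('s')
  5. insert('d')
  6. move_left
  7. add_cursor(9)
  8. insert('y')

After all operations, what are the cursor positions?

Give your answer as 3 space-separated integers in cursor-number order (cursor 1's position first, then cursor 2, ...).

After op 1 (insert('a')): buffer="fatzdrjuay" (len 10), cursors c1@2 c2@9, authorship .1......2.
After op 2 (move_right): buffer="fatzdrjuay" (len 10), cursors c1@3 c2@10, authorship .1......2.
After op 3 (move_right): buffer="fatzdrjuay" (len 10), cursors c1@4 c2@10, authorship .1......2.
After op 4 (insert('s')): buffer="fatzsdrjuays" (len 12), cursors c1@5 c2@12, authorship .1..1....2.2
After op 5 (insert('d')): buffer="fatzsddrjuaysd" (len 14), cursors c1@6 c2@14, authorship .1..11....2.22
After op 6 (move_left): buffer="fatzsddrjuaysd" (len 14), cursors c1@5 c2@13, authorship .1..11....2.22
After op 7 (add_cursor(9)): buffer="fatzsddrjuaysd" (len 14), cursors c1@5 c3@9 c2@13, authorship .1..11....2.22
After op 8 (insert('y')): buffer="fatzsyddrjyuaysyd" (len 17), cursors c1@6 c3@11 c2@16, authorship .1..111...3.2.222

Answer: 6 16 11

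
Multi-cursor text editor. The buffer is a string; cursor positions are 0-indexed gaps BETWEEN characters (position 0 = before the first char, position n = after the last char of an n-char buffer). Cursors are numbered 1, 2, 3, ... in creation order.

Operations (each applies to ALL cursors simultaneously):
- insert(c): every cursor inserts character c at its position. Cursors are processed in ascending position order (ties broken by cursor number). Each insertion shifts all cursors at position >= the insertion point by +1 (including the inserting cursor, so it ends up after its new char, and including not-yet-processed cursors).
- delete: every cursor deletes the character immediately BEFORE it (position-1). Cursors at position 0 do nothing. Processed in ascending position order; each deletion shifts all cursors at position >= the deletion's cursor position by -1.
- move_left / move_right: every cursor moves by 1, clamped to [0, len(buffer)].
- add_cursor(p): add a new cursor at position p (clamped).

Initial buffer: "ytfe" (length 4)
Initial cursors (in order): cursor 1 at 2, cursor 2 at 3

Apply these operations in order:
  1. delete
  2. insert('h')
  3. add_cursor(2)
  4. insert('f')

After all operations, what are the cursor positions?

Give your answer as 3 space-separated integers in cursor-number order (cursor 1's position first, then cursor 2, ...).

Answer: 6 6 3

Derivation:
After op 1 (delete): buffer="ye" (len 2), cursors c1@1 c2@1, authorship ..
After op 2 (insert('h')): buffer="yhhe" (len 4), cursors c1@3 c2@3, authorship .12.
After op 3 (add_cursor(2)): buffer="yhhe" (len 4), cursors c3@2 c1@3 c2@3, authorship .12.
After op 4 (insert('f')): buffer="yhfhffe" (len 7), cursors c3@3 c1@6 c2@6, authorship .13212.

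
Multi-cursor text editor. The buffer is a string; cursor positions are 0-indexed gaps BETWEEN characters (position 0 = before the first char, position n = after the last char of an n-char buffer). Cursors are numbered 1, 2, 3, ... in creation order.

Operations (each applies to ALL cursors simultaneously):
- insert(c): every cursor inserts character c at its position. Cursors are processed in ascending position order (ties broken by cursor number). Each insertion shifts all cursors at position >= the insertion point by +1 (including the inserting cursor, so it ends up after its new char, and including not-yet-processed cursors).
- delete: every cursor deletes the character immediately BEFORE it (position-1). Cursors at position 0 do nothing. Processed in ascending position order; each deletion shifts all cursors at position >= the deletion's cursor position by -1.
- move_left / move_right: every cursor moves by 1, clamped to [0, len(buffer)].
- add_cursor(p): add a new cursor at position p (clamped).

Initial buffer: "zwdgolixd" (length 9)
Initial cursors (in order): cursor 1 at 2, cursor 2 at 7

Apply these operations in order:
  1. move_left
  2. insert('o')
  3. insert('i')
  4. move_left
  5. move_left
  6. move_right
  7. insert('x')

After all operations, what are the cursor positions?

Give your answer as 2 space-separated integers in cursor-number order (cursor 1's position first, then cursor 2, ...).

After op 1 (move_left): buffer="zwdgolixd" (len 9), cursors c1@1 c2@6, authorship .........
After op 2 (insert('o')): buffer="zowdgoloixd" (len 11), cursors c1@2 c2@8, authorship .1.....2...
After op 3 (insert('i')): buffer="zoiwdgoloiixd" (len 13), cursors c1@3 c2@10, authorship .11.....22...
After op 4 (move_left): buffer="zoiwdgoloiixd" (len 13), cursors c1@2 c2@9, authorship .11.....22...
After op 5 (move_left): buffer="zoiwdgoloiixd" (len 13), cursors c1@1 c2@8, authorship .11.....22...
After op 6 (move_right): buffer="zoiwdgoloiixd" (len 13), cursors c1@2 c2@9, authorship .11.....22...
After op 7 (insert('x')): buffer="zoxiwdgoloxiixd" (len 15), cursors c1@3 c2@11, authorship .111.....222...

Answer: 3 11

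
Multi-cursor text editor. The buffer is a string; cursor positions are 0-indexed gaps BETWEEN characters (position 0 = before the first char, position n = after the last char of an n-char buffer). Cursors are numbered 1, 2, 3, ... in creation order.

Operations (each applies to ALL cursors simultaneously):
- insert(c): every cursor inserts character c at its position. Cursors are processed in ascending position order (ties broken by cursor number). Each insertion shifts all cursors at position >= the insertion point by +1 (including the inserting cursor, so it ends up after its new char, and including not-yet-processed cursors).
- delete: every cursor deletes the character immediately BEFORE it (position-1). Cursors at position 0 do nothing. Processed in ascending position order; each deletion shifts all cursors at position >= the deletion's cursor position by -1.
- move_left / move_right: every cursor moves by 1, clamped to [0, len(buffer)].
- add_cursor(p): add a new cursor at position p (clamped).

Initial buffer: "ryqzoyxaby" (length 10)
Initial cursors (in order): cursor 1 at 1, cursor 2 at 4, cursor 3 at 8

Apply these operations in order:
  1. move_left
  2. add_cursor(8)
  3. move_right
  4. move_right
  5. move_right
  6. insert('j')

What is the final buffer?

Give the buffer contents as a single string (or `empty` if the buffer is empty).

Answer: ryqjzoyjxabyjj

Derivation:
After op 1 (move_left): buffer="ryqzoyxaby" (len 10), cursors c1@0 c2@3 c3@7, authorship ..........
After op 2 (add_cursor(8)): buffer="ryqzoyxaby" (len 10), cursors c1@0 c2@3 c3@7 c4@8, authorship ..........
After op 3 (move_right): buffer="ryqzoyxaby" (len 10), cursors c1@1 c2@4 c3@8 c4@9, authorship ..........
After op 4 (move_right): buffer="ryqzoyxaby" (len 10), cursors c1@2 c2@5 c3@9 c4@10, authorship ..........
After op 5 (move_right): buffer="ryqzoyxaby" (len 10), cursors c1@3 c2@6 c3@10 c4@10, authorship ..........
After op 6 (insert('j')): buffer="ryqjzoyjxabyjj" (len 14), cursors c1@4 c2@8 c3@14 c4@14, authorship ...1...2....34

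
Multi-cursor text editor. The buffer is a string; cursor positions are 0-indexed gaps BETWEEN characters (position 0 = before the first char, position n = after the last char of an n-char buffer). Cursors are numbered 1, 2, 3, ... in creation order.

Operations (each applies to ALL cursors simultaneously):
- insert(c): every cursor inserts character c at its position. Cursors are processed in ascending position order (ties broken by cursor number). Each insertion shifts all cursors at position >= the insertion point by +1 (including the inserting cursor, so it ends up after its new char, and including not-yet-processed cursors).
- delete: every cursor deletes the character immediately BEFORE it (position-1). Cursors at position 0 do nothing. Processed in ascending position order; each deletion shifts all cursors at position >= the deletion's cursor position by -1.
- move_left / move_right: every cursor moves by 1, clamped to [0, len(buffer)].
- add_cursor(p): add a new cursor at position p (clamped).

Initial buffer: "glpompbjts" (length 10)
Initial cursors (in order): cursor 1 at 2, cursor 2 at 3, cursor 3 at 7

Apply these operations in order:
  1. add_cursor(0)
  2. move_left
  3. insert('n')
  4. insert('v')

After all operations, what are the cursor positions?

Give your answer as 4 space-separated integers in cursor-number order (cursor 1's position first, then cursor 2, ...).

Answer: 5 8 14 2

Derivation:
After op 1 (add_cursor(0)): buffer="glpompbjts" (len 10), cursors c4@0 c1@2 c2@3 c3@7, authorship ..........
After op 2 (move_left): buffer="glpompbjts" (len 10), cursors c4@0 c1@1 c2@2 c3@6, authorship ..........
After op 3 (insert('n')): buffer="ngnlnpompnbjts" (len 14), cursors c4@1 c1@3 c2@5 c3@10, authorship 4.1.2....3....
After op 4 (insert('v')): buffer="nvgnvlnvpompnvbjts" (len 18), cursors c4@2 c1@5 c2@8 c3@14, authorship 44.11.22....33....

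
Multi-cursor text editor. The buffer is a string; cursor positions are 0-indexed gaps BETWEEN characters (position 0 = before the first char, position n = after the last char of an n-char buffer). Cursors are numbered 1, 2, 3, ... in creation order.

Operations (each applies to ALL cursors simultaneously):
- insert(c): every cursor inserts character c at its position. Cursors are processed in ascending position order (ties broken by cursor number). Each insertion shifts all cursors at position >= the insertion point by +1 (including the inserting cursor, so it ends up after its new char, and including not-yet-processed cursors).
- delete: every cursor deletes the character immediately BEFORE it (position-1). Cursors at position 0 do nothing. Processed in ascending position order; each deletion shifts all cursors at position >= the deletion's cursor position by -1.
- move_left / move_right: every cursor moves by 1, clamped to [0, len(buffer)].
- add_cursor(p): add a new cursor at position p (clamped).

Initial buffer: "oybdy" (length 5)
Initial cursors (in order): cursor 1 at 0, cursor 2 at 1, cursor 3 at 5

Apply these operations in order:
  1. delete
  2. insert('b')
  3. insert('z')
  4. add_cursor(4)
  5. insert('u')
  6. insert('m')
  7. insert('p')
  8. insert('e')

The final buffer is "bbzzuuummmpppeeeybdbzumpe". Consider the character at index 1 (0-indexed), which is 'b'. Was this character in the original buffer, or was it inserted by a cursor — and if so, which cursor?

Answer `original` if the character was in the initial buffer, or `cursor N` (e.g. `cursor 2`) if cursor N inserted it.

After op 1 (delete): buffer="ybd" (len 3), cursors c1@0 c2@0 c3@3, authorship ...
After op 2 (insert('b')): buffer="bbybdb" (len 6), cursors c1@2 c2@2 c3@6, authorship 12...3
After op 3 (insert('z')): buffer="bbzzybdbz" (len 9), cursors c1@4 c2@4 c3@9, authorship 1212...33
After op 4 (add_cursor(4)): buffer="bbzzybdbz" (len 9), cursors c1@4 c2@4 c4@4 c3@9, authorship 1212...33
After op 5 (insert('u')): buffer="bbzzuuuybdbzu" (len 13), cursors c1@7 c2@7 c4@7 c3@13, authorship 1212124...333
After op 6 (insert('m')): buffer="bbzzuuummmybdbzum" (len 17), cursors c1@10 c2@10 c4@10 c3@17, authorship 1212124124...3333
After op 7 (insert('p')): buffer="bbzzuuummmpppybdbzump" (len 21), cursors c1@13 c2@13 c4@13 c3@21, authorship 1212124124124...33333
After op 8 (insert('e')): buffer="bbzzuuummmpppeeeybdbzumpe" (len 25), cursors c1@16 c2@16 c4@16 c3@25, authorship 1212124124124124...333333
Authorship (.=original, N=cursor N): 1 2 1 2 1 2 4 1 2 4 1 2 4 1 2 4 . . . 3 3 3 3 3 3
Index 1: author = 2

Answer: cursor 2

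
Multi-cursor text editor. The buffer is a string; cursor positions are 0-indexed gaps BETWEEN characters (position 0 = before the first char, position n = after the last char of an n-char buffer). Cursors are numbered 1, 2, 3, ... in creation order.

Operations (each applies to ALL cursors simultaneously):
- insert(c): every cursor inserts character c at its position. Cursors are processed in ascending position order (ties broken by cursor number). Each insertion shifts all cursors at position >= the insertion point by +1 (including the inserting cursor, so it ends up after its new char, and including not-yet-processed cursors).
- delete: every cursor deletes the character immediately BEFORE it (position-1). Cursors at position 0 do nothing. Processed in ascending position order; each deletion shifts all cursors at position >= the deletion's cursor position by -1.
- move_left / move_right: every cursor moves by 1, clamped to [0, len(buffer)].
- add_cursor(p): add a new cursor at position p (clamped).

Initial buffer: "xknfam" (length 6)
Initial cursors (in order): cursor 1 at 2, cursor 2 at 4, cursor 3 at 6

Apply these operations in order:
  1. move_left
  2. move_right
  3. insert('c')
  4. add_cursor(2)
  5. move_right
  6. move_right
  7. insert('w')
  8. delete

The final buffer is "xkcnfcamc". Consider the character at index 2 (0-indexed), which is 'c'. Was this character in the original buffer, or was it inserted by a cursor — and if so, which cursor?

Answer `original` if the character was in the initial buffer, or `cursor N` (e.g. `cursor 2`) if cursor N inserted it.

Answer: cursor 1

Derivation:
After op 1 (move_left): buffer="xknfam" (len 6), cursors c1@1 c2@3 c3@5, authorship ......
After op 2 (move_right): buffer="xknfam" (len 6), cursors c1@2 c2@4 c3@6, authorship ......
After op 3 (insert('c')): buffer="xkcnfcamc" (len 9), cursors c1@3 c2@6 c3@9, authorship ..1..2..3
After op 4 (add_cursor(2)): buffer="xkcnfcamc" (len 9), cursors c4@2 c1@3 c2@6 c3@9, authorship ..1..2..3
After op 5 (move_right): buffer="xkcnfcamc" (len 9), cursors c4@3 c1@4 c2@7 c3@9, authorship ..1..2..3
After op 6 (move_right): buffer="xkcnfcamc" (len 9), cursors c4@4 c1@5 c2@8 c3@9, authorship ..1..2..3
After op 7 (insert('w')): buffer="xkcnwfwcamwcw" (len 13), cursors c4@5 c1@7 c2@11 c3@13, authorship ..1.4.12..233
After op 8 (delete): buffer="xkcnfcamc" (len 9), cursors c4@4 c1@5 c2@8 c3@9, authorship ..1..2..3
Authorship (.=original, N=cursor N): . . 1 . . 2 . . 3
Index 2: author = 1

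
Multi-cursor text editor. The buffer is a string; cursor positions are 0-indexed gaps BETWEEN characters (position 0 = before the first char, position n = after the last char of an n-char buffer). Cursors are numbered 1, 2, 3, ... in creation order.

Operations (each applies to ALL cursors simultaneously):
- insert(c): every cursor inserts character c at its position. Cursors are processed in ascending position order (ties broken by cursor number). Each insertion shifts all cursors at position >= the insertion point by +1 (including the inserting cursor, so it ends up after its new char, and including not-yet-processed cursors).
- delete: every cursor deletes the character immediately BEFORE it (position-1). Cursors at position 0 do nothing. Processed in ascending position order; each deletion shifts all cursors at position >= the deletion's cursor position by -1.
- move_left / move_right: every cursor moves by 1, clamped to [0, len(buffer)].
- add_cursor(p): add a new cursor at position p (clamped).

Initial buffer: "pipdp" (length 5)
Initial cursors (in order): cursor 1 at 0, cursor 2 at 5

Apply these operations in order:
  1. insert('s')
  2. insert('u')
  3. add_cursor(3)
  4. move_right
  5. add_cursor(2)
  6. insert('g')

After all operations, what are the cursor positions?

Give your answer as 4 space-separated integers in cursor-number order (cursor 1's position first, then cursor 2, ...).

After op 1 (insert('s')): buffer="spipdps" (len 7), cursors c1@1 c2@7, authorship 1.....2
After op 2 (insert('u')): buffer="supipdpsu" (len 9), cursors c1@2 c2@9, authorship 11.....22
After op 3 (add_cursor(3)): buffer="supipdpsu" (len 9), cursors c1@2 c3@3 c2@9, authorship 11.....22
After op 4 (move_right): buffer="supipdpsu" (len 9), cursors c1@3 c3@4 c2@9, authorship 11.....22
After op 5 (add_cursor(2)): buffer="supipdpsu" (len 9), cursors c4@2 c1@3 c3@4 c2@9, authorship 11.....22
After op 6 (insert('g')): buffer="sugpgigpdpsug" (len 13), cursors c4@3 c1@5 c3@7 c2@13, authorship 114.1.3...222

Answer: 5 13 7 3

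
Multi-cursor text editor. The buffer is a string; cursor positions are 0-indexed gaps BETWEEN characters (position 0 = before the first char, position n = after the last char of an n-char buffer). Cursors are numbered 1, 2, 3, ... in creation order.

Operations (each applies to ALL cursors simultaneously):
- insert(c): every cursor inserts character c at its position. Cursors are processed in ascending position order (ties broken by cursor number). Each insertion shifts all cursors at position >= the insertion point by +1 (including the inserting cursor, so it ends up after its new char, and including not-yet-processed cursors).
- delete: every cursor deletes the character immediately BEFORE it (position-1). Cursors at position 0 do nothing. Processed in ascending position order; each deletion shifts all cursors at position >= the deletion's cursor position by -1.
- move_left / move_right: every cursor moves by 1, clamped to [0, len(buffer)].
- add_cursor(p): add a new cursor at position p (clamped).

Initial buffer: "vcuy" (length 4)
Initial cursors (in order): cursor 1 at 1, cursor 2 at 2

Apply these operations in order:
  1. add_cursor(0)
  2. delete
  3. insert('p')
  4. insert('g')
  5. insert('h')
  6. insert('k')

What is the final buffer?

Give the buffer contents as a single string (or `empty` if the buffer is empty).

Answer: pppggghhhkkkuy

Derivation:
After op 1 (add_cursor(0)): buffer="vcuy" (len 4), cursors c3@0 c1@1 c2@2, authorship ....
After op 2 (delete): buffer="uy" (len 2), cursors c1@0 c2@0 c3@0, authorship ..
After op 3 (insert('p')): buffer="pppuy" (len 5), cursors c1@3 c2@3 c3@3, authorship 123..
After op 4 (insert('g')): buffer="pppggguy" (len 8), cursors c1@6 c2@6 c3@6, authorship 123123..
After op 5 (insert('h')): buffer="pppggghhhuy" (len 11), cursors c1@9 c2@9 c3@9, authorship 123123123..
After op 6 (insert('k')): buffer="pppggghhhkkkuy" (len 14), cursors c1@12 c2@12 c3@12, authorship 123123123123..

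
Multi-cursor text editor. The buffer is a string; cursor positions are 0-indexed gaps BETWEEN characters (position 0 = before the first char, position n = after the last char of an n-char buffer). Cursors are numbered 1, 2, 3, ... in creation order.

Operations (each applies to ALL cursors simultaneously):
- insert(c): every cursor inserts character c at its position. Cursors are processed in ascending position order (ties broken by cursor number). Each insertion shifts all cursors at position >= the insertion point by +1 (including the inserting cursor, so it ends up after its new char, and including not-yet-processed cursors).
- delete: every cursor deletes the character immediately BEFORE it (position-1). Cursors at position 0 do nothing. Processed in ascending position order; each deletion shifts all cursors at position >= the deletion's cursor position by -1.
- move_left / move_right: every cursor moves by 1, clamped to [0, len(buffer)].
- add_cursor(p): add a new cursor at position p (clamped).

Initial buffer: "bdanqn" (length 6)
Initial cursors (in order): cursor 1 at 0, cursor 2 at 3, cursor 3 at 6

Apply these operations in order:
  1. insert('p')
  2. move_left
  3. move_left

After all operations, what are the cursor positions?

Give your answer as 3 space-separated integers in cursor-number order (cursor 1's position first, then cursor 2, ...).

After op 1 (insert('p')): buffer="pbdapnqnp" (len 9), cursors c1@1 c2@5 c3@9, authorship 1...2...3
After op 2 (move_left): buffer="pbdapnqnp" (len 9), cursors c1@0 c2@4 c3@8, authorship 1...2...3
After op 3 (move_left): buffer="pbdapnqnp" (len 9), cursors c1@0 c2@3 c3@7, authorship 1...2...3

Answer: 0 3 7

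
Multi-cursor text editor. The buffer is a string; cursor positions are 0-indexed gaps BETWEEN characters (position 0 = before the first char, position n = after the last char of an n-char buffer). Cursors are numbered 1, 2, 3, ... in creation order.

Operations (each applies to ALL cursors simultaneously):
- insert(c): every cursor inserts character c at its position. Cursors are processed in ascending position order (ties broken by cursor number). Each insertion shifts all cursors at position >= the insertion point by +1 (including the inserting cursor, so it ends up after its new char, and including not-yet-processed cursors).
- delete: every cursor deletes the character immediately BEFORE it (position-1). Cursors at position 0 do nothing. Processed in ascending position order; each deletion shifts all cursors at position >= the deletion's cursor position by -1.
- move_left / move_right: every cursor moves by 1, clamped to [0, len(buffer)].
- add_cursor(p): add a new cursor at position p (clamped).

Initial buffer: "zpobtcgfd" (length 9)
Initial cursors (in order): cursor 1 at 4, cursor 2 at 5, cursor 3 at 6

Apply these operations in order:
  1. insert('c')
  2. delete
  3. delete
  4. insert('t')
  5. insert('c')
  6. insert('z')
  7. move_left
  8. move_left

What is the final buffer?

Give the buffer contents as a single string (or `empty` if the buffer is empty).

Answer: zpotttccczzzgfd

Derivation:
After op 1 (insert('c')): buffer="zpobctcccgfd" (len 12), cursors c1@5 c2@7 c3@9, authorship ....1.2.3...
After op 2 (delete): buffer="zpobtcgfd" (len 9), cursors c1@4 c2@5 c3@6, authorship .........
After op 3 (delete): buffer="zpogfd" (len 6), cursors c1@3 c2@3 c3@3, authorship ......
After op 4 (insert('t')): buffer="zpotttgfd" (len 9), cursors c1@6 c2@6 c3@6, authorship ...123...
After op 5 (insert('c')): buffer="zpotttcccgfd" (len 12), cursors c1@9 c2@9 c3@9, authorship ...123123...
After op 6 (insert('z')): buffer="zpotttccczzzgfd" (len 15), cursors c1@12 c2@12 c3@12, authorship ...123123123...
After op 7 (move_left): buffer="zpotttccczzzgfd" (len 15), cursors c1@11 c2@11 c3@11, authorship ...123123123...
After op 8 (move_left): buffer="zpotttccczzzgfd" (len 15), cursors c1@10 c2@10 c3@10, authorship ...123123123...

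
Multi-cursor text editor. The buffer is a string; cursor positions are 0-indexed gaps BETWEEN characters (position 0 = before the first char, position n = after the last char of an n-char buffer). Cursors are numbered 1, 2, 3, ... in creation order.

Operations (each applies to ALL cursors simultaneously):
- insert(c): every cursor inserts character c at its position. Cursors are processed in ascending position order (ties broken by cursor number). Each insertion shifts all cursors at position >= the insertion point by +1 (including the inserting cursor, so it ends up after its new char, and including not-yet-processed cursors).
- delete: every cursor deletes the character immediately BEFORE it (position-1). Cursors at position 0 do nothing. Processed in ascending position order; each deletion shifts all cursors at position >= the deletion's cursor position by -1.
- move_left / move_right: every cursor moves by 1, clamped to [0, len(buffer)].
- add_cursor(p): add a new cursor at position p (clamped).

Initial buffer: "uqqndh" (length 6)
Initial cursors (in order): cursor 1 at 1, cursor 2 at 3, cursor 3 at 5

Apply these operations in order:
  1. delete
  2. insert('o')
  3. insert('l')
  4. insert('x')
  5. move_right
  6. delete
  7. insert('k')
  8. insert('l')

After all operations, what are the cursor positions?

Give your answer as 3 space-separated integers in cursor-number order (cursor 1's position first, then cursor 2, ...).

Answer: 5 10 15

Derivation:
After op 1 (delete): buffer="qnh" (len 3), cursors c1@0 c2@1 c3@2, authorship ...
After op 2 (insert('o')): buffer="oqonoh" (len 6), cursors c1@1 c2@3 c3@5, authorship 1.2.3.
After op 3 (insert('l')): buffer="olqolnolh" (len 9), cursors c1@2 c2@5 c3@8, authorship 11.22.33.
After op 4 (insert('x')): buffer="olxqolxnolxh" (len 12), cursors c1@3 c2@7 c3@11, authorship 111.222.333.
After op 5 (move_right): buffer="olxqolxnolxh" (len 12), cursors c1@4 c2@8 c3@12, authorship 111.222.333.
After op 6 (delete): buffer="olxolxolx" (len 9), cursors c1@3 c2@6 c3@9, authorship 111222333
After op 7 (insert('k')): buffer="olxkolxkolxk" (len 12), cursors c1@4 c2@8 c3@12, authorship 111122223333
After op 8 (insert('l')): buffer="olxklolxklolxkl" (len 15), cursors c1@5 c2@10 c3@15, authorship 111112222233333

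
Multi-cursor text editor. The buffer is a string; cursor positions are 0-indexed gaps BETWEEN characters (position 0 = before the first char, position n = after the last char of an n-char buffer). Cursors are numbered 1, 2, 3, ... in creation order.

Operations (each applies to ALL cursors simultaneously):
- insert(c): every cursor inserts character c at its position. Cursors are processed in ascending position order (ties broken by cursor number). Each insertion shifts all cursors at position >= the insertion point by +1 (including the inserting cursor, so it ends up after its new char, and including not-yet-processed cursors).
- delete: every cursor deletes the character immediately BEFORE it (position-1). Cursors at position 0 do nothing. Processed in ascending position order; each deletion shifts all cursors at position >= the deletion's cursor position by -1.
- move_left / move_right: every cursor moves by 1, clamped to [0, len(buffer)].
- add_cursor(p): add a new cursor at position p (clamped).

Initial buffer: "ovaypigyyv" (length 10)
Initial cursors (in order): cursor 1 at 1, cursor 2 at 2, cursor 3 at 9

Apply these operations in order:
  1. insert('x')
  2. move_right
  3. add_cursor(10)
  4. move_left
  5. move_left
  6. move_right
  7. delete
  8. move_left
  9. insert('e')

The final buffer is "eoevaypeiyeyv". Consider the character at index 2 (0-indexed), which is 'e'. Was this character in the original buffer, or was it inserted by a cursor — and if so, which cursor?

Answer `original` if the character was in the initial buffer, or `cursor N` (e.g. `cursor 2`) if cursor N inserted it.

Answer: cursor 2

Derivation:
After op 1 (insert('x')): buffer="oxvxaypigyyxv" (len 13), cursors c1@2 c2@4 c3@12, authorship .1.2.......3.
After op 2 (move_right): buffer="oxvxaypigyyxv" (len 13), cursors c1@3 c2@5 c3@13, authorship .1.2.......3.
After op 3 (add_cursor(10)): buffer="oxvxaypigyyxv" (len 13), cursors c1@3 c2@5 c4@10 c3@13, authorship .1.2.......3.
After op 4 (move_left): buffer="oxvxaypigyyxv" (len 13), cursors c1@2 c2@4 c4@9 c3@12, authorship .1.2.......3.
After op 5 (move_left): buffer="oxvxaypigyyxv" (len 13), cursors c1@1 c2@3 c4@8 c3@11, authorship .1.2.......3.
After op 6 (move_right): buffer="oxvxaypigyyxv" (len 13), cursors c1@2 c2@4 c4@9 c3@12, authorship .1.2.......3.
After op 7 (delete): buffer="ovaypiyyv" (len 9), cursors c1@1 c2@2 c4@6 c3@8, authorship .........
After op 8 (move_left): buffer="ovaypiyyv" (len 9), cursors c1@0 c2@1 c4@5 c3@7, authorship .........
After op 9 (insert('e')): buffer="eoevaypeiyeyv" (len 13), cursors c1@1 c2@3 c4@8 c3@11, authorship 1.2....4..3..
Authorship (.=original, N=cursor N): 1 . 2 . . . . 4 . . 3 . .
Index 2: author = 2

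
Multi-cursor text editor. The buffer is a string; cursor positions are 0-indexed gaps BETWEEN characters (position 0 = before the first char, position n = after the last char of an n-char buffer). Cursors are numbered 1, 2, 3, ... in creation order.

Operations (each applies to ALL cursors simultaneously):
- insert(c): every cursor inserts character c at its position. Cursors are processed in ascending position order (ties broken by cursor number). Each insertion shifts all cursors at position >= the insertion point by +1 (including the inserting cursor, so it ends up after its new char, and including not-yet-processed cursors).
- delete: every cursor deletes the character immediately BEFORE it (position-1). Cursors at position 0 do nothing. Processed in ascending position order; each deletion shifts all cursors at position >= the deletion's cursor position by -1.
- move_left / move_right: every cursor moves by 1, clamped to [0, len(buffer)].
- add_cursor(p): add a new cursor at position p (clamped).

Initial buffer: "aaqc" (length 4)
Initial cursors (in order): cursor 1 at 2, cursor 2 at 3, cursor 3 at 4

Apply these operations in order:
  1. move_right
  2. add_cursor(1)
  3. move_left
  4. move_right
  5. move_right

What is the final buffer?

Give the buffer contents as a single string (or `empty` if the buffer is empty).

After op 1 (move_right): buffer="aaqc" (len 4), cursors c1@3 c2@4 c3@4, authorship ....
After op 2 (add_cursor(1)): buffer="aaqc" (len 4), cursors c4@1 c1@3 c2@4 c3@4, authorship ....
After op 3 (move_left): buffer="aaqc" (len 4), cursors c4@0 c1@2 c2@3 c3@3, authorship ....
After op 4 (move_right): buffer="aaqc" (len 4), cursors c4@1 c1@3 c2@4 c3@4, authorship ....
After op 5 (move_right): buffer="aaqc" (len 4), cursors c4@2 c1@4 c2@4 c3@4, authorship ....

Answer: aaqc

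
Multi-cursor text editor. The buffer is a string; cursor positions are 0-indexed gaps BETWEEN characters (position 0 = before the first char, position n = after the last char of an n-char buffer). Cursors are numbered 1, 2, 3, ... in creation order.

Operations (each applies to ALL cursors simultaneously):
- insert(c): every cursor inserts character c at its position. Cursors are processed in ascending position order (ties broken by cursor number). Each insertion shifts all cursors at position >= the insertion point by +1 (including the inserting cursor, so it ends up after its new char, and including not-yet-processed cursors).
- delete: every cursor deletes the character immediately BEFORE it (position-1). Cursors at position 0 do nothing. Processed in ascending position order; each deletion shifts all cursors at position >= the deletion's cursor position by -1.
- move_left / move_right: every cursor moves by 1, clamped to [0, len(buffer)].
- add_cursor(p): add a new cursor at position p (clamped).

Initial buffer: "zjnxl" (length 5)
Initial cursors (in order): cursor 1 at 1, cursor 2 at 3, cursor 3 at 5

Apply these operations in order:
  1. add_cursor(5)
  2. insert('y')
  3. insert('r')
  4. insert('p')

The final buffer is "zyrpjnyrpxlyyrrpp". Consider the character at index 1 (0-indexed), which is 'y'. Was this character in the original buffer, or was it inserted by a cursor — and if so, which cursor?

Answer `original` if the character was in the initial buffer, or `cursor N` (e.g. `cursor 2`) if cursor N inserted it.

Answer: cursor 1

Derivation:
After op 1 (add_cursor(5)): buffer="zjnxl" (len 5), cursors c1@1 c2@3 c3@5 c4@5, authorship .....
After op 2 (insert('y')): buffer="zyjnyxlyy" (len 9), cursors c1@2 c2@5 c3@9 c4@9, authorship .1..2..34
After op 3 (insert('r')): buffer="zyrjnyrxlyyrr" (len 13), cursors c1@3 c2@7 c3@13 c4@13, authorship .11..22..3434
After op 4 (insert('p')): buffer="zyrpjnyrpxlyyrrpp" (len 17), cursors c1@4 c2@9 c3@17 c4@17, authorship .111..222..343434
Authorship (.=original, N=cursor N): . 1 1 1 . . 2 2 2 . . 3 4 3 4 3 4
Index 1: author = 1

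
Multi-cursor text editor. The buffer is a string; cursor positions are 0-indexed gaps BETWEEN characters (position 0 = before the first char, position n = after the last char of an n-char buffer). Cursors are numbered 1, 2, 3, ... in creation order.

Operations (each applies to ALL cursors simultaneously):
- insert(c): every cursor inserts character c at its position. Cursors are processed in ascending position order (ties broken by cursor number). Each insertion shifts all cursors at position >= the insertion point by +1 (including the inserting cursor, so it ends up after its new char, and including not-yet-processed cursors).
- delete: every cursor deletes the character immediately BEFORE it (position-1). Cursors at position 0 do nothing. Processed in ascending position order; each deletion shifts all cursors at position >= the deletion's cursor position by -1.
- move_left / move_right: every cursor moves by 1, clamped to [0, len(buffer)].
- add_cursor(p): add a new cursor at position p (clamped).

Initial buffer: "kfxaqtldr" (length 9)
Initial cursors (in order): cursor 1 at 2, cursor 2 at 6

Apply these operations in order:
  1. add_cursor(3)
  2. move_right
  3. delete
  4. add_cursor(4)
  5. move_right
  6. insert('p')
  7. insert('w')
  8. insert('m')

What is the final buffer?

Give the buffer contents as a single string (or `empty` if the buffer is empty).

After op 1 (add_cursor(3)): buffer="kfxaqtldr" (len 9), cursors c1@2 c3@3 c2@6, authorship .........
After op 2 (move_right): buffer="kfxaqtldr" (len 9), cursors c1@3 c3@4 c2@7, authorship .........
After op 3 (delete): buffer="kfqtdr" (len 6), cursors c1@2 c3@2 c2@4, authorship ......
After op 4 (add_cursor(4)): buffer="kfqtdr" (len 6), cursors c1@2 c3@2 c2@4 c4@4, authorship ......
After op 5 (move_right): buffer="kfqtdr" (len 6), cursors c1@3 c3@3 c2@5 c4@5, authorship ......
After op 6 (insert('p')): buffer="kfqpptdppr" (len 10), cursors c1@5 c3@5 c2@9 c4@9, authorship ...13..24.
After op 7 (insert('w')): buffer="kfqppwwtdppwwr" (len 14), cursors c1@7 c3@7 c2@13 c4@13, authorship ...1313..2424.
After op 8 (insert('m')): buffer="kfqppwwmmtdppwwmmr" (len 18), cursors c1@9 c3@9 c2@17 c4@17, authorship ...131313..242424.

Answer: kfqppwwmmtdppwwmmr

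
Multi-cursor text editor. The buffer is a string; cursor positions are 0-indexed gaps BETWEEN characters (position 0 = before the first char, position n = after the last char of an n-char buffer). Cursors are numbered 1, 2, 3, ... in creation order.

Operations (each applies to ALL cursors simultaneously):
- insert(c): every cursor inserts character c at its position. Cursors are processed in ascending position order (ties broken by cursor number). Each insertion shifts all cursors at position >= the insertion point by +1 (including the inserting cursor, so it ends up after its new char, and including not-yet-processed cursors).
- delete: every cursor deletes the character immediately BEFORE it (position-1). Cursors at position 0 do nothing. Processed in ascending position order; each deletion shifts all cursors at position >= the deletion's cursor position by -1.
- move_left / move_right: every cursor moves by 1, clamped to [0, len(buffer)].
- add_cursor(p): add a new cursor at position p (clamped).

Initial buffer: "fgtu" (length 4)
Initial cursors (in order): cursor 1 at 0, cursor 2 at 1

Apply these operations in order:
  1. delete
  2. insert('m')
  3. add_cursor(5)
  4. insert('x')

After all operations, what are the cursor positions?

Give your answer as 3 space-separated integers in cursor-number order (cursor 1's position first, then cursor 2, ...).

Answer: 4 4 8

Derivation:
After op 1 (delete): buffer="gtu" (len 3), cursors c1@0 c2@0, authorship ...
After op 2 (insert('m')): buffer="mmgtu" (len 5), cursors c1@2 c2@2, authorship 12...
After op 3 (add_cursor(5)): buffer="mmgtu" (len 5), cursors c1@2 c2@2 c3@5, authorship 12...
After op 4 (insert('x')): buffer="mmxxgtux" (len 8), cursors c1@4 c2@4 c3@8, authorship 1212...3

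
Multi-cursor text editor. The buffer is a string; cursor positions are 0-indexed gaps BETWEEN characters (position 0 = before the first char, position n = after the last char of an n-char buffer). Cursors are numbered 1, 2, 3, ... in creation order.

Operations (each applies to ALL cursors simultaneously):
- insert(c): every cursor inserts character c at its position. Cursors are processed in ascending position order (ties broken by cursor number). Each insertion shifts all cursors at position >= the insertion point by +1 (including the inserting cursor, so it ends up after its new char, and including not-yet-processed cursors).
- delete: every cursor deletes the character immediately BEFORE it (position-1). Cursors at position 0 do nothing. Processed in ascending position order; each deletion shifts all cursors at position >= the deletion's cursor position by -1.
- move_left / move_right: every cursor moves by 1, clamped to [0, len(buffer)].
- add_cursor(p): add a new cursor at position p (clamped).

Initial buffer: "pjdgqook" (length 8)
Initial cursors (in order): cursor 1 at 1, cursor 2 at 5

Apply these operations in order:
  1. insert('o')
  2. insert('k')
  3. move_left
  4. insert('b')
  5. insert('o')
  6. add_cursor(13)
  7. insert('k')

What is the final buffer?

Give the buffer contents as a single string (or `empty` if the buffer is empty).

Answer: pobokkjdgqobokkkook

Derivation:
After op 1 (insert('o')): buffer="pojdgqoook" (len 10), cursors c1@2 c2@7, authorship .1....2...
After op 2 (insert('k')): buffer="pokjdgqokook" (len 12), cursors c1@3 c2@9, authorship .11....22...
After op 3 (move_left): buffer="pokjdgqokook" (len 12), cursors c1@2 c2@8, authorship .11....22...
After op 4 (insert('b')): buffer="pobkjdgqobkook" (len 14), cursors c1@3 c2@10, authorship .111....222...
After op 5 (insert('o')): buffer="pobokjdgqobokook" (len 16), cursors c1@4 c2@12, authorship .1111....2222...
After op 6 (add_cursor(13)): buffer="pobokjdgqobokook" (len 16), cursors c1@4 c2@12 c3@13, authorship .1111....2222...
After op 7 (insert('k')): buffer="pobokkjdgqobokkkook" (len 19), cursors c1@5 c2@14 c3@16, authorship .11111....222223...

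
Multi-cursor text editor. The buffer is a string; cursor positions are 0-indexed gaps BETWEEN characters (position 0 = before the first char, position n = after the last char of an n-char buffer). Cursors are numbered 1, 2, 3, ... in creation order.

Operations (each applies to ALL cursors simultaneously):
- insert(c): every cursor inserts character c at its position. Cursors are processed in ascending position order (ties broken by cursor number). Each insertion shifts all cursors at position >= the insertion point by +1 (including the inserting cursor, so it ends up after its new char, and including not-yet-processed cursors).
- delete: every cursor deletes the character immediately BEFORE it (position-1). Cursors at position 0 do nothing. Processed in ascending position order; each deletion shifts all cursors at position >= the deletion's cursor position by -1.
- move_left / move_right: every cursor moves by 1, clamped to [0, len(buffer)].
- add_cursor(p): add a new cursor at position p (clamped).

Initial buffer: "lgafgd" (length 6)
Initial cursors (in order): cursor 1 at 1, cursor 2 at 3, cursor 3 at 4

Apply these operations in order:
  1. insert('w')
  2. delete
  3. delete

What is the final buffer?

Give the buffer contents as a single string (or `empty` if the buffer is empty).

After op 1 (insert('w')): buffer="lwgawfwgd" (len 9), cursors c1@2 c2@5 c3@7, authorship .1..2.3..
After op 2 (delete): buffer="lgafgd" (len 6), cursors c1@1 c2@3 c3@4, authorship ......
After op 3 (delete): buffer="ggd" (len 3), cursors c1@0 c2@1 c3@1, authorship ...

Answer: ggd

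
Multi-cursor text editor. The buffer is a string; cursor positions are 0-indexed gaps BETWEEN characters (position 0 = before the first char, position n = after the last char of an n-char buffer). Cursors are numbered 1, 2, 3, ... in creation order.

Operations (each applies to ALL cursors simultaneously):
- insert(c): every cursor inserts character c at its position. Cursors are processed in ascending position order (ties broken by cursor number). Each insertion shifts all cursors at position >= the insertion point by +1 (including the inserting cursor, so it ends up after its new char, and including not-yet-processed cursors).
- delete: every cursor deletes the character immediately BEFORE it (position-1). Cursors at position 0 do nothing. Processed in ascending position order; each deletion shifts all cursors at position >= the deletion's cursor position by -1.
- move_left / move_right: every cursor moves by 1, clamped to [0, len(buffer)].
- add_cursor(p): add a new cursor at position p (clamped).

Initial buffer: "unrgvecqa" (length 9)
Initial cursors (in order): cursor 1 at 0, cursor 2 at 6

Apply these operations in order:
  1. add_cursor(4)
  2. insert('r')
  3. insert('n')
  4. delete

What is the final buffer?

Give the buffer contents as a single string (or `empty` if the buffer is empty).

After op 1 (add_cursor(4)): buffer="unrgvecqa" (len 9), cursors c1@0 c3@4 c2@6, authorship .........
After op 2 (insert('r')): buffer="runrgrvercqa" (len 12), cursors c1@1 c3@6 c2@9, authorship 1....3..2...
After op 3 (insert('n')): buffer="rnunrgrnverncqa" (len 15), cursors c1@2 c3@8 c2@12, authorship 11....33..22...
After op 4 (delete): buffer="runrgrvercqa" (len 12), cursors c1@1 c3@6 c2@9, authorship 1....3..2...

Answer: runrgrvercqa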